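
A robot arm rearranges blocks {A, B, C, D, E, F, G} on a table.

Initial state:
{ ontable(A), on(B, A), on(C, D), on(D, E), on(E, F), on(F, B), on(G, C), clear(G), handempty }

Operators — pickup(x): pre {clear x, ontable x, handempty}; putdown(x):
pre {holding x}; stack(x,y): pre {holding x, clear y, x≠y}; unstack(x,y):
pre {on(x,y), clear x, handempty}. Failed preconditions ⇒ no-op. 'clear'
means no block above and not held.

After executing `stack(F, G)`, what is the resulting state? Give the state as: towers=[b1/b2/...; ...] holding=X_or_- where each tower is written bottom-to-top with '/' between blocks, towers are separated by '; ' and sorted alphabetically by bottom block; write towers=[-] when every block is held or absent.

before: towers=[A/B/F/E/D/C/G] holding=-
pre[stack(F, G)]: holding(F) no, clear(G) yes, F≠G yes
holding(F) unmet → stack(F, G) is a no-op
after:  towers=[A/B/F/E/D/C/G] holding=-

towers=[A/B/F/E/D/C/G] holding=-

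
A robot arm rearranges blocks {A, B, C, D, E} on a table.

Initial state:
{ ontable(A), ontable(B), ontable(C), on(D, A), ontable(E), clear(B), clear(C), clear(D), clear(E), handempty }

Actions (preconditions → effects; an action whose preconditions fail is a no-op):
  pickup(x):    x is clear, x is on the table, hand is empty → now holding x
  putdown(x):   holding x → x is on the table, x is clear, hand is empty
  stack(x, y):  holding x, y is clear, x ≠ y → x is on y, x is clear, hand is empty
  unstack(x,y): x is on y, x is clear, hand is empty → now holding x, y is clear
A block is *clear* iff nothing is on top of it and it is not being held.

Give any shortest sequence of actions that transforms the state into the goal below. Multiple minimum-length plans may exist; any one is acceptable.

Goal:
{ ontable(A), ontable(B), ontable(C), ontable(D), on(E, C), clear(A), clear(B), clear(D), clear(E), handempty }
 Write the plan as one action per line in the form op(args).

step 1 (unstack(D, A)): towers=[A; B; C; E] holding=D
step 2 (putdown(D)): towers=[A; B; C; D; E] holding=-
step 3 (pickup(E)): towers=[A; B; C; D] holding=E
step 4 (stack(E, C)): towers=[A; B; C/E; D] holding=-
goal check: towers=[A; B; C/E; D] holding=- — reached (length 4, optimal by BFS)

unstack(D, A)
putdown(D)
pickup(E)
stack(E, C)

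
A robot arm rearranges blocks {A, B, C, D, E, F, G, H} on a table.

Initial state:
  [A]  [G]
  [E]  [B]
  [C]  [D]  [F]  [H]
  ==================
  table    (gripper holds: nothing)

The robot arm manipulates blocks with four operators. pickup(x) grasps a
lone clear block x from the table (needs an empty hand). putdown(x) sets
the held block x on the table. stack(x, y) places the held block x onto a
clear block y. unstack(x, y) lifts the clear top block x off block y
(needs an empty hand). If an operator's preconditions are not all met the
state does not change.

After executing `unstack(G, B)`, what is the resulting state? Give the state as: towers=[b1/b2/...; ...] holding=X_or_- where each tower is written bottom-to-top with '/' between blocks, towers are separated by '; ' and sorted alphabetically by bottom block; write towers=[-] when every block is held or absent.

before: towers=[C/E/A; D/B/G; F; H] holding=-
pre[unstack(G, B)]: on(G,B) yes, clear(G) yes, handempty yes
all met → apply unstack(G, B)
after:  towers=[C/E/A; D/B; F; H] holding=G

towers=[C/E/A; D/B; F; H] holding=G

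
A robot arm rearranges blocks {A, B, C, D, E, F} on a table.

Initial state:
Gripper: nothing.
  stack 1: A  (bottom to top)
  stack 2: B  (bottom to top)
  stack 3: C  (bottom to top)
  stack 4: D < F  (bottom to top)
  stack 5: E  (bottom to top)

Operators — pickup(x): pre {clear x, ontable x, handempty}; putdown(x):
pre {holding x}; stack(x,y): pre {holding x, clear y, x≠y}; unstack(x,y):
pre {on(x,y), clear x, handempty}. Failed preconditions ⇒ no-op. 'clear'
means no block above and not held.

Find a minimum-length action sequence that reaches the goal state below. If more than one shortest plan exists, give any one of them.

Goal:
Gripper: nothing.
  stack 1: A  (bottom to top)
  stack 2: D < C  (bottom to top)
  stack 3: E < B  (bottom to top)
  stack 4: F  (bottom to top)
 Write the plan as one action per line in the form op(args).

pickup(B)
stack(B, E)
unstack(F, D)
putdown(F)
pickup(C)
stack(C, D)

step 1 (pickup(B)): towers=[A; C; D/F; E] holding=B
step 2 (stack(B, E)): towers=[A; C; D/F; E/B] holding=-
step 3 (unstack(F, D)): towers=[A; C; D; E/B] holding=F
step 4 (putdown(F)): towers=[A; C; D; E/B; F] holding=-
step 5 (pickup(C)): towers=[A; D; E/B; F] holding=C
step 6 (stack(C, D)): towers=[A; D/C; E/B; F] holding=-
goal check: towers=[A; D/C; E/B; F] holding=- — reached (length 6, optimal by BFS)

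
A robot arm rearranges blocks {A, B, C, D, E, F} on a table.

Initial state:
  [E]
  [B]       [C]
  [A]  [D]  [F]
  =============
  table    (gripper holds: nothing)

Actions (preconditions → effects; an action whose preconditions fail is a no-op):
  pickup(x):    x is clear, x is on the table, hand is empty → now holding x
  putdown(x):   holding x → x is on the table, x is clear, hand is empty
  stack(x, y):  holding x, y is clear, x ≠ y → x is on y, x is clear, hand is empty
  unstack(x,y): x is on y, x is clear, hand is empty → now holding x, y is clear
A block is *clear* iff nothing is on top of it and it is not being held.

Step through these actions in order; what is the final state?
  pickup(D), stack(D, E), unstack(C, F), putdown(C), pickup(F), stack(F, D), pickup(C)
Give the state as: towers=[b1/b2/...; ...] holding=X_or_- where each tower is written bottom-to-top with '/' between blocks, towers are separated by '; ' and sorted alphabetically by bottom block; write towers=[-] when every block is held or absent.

step 1 (pickup(D)): towers=[A/B/E; F/C] holding=D
step 2 (stack(D, E)): towers=[A/B/E/D; F/C] holding=-
step 3 (unstack(C, F)): towers=[A/B/E/D; F] holding=C
step 4 (putdown(C)): towers=[A/B/E/D; C; F] holding=-
step 5 (pickup(F)): towers=[A/B/E/D; C] holding=F
step 6 (stack(F, D)): towers=[A/B/E/D/F; C] holding=-
step 7 (pickup(C)): towers=[A/B/E/D/F] holding=C

towers=[A/B/E/D/F] holding=C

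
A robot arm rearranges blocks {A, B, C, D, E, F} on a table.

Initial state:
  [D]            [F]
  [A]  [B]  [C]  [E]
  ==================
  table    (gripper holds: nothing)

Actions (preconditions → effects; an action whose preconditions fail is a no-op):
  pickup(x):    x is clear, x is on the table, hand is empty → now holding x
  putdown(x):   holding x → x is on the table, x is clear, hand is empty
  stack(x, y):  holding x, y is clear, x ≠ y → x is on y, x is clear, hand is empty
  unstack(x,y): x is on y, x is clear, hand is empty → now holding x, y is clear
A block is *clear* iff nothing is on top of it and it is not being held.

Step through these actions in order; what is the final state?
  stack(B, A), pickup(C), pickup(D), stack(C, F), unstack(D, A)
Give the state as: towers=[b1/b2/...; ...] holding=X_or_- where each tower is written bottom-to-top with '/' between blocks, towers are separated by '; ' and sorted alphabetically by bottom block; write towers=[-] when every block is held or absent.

step 1 (stack(B, A)) [no-op]: towers=[A/D; B; C; E/F] holding=-
step 2 (pickup(C)): towers=[A/D; B; E/F] holding=C
step 3 (pickup(D)) [no-op]: towers=[A/D; B; E/F] holding=C
step 4 (stack(C, F)): towers=[A/D; B; E/F/C] holding=-
step 5 (unstack(D, A)): towers=[A; B; E/F/C] holding=D

towers=[A; B; E/F/C] holding=D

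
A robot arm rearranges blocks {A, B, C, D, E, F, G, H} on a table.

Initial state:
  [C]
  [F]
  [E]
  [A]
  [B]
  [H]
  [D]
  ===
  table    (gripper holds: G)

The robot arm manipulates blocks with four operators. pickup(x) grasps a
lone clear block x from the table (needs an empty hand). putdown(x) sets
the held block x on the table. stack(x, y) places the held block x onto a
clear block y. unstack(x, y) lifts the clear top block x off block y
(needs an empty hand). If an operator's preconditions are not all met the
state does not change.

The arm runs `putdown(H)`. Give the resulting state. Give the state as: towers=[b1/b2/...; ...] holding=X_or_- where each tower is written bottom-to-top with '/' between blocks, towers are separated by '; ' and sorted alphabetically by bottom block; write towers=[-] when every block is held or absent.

towers=[D/H/B/A/E/F/C] holding=G

before: towers=[D/H/B/A/E/F/C] holding=G
pre[putdown(H)]: holding(H) no
holding(H) unmet → putdown(H) is a no-op
after:  towers=[D/H/B/A/E/F/C] holding=G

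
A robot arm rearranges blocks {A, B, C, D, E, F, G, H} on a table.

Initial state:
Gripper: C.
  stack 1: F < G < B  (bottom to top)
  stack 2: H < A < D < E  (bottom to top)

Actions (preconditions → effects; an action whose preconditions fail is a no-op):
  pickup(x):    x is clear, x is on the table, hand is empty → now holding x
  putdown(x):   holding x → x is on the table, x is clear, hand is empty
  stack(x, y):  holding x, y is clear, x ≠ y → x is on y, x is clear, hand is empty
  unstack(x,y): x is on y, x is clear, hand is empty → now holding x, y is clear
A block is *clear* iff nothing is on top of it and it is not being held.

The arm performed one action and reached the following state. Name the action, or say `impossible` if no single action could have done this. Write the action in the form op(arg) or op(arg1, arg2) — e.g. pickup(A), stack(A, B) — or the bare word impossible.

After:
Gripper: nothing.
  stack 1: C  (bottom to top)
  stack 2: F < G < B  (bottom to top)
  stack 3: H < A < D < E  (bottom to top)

putdown(C)

target: towers=[C; F/G/B; H/A/D/E] holding=-
        putdown(C) → towers=[C; F/G/B; H/A/D/E] holding=-  ← match
       stack(C, E) → towers=[F/G/B; H/A/D/E/C] holding=-
       stack(C, B) → towers=[F/G/B/C; H/A/D/E] holding=-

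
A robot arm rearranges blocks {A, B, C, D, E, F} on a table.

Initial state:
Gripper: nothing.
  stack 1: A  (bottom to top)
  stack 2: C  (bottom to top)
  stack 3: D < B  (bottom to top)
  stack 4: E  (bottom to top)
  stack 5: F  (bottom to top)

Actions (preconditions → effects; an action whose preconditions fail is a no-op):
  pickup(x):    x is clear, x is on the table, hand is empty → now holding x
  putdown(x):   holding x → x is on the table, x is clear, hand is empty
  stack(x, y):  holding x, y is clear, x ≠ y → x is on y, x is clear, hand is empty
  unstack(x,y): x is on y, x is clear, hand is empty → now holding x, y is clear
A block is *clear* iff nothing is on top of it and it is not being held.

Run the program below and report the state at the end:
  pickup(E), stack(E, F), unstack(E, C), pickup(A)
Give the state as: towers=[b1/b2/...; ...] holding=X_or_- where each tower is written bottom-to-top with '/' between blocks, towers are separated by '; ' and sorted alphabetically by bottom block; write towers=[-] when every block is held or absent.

step 1 (pickup(E)): towers=[A; C; D/B; F] holding=E
step 2 (stack(E, F)): towers=[A; C; D/B; F/E] holding=-
step 3 (unstack(E, C)) [no-op]: towers=[A; C; D/B; F/E] holding=-
step 4 (pickup(A)): towers=[C; D/B; F/E] holding=A

towers=[C; D/B; F/E] holding=A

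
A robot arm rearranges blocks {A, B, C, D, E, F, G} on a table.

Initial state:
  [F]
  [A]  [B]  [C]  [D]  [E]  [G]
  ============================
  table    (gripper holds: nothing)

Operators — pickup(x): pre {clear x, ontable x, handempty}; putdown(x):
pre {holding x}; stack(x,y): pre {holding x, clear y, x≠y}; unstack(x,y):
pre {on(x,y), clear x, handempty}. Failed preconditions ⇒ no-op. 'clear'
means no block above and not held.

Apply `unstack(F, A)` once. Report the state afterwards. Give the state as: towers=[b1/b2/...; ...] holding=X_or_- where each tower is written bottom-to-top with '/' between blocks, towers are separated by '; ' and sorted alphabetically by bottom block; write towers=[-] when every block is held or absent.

towers=[A; B; C; D; E; G] holding=F

before: towers=[A/F; B; C; D; E; G] holding=-
pre[unstack(F, A)]: on(F,A) yes, clear(F) yes, handempty yes
all met → apply unstack(F, A)
after:  towers=[A; B; C; D; E; G] holding=F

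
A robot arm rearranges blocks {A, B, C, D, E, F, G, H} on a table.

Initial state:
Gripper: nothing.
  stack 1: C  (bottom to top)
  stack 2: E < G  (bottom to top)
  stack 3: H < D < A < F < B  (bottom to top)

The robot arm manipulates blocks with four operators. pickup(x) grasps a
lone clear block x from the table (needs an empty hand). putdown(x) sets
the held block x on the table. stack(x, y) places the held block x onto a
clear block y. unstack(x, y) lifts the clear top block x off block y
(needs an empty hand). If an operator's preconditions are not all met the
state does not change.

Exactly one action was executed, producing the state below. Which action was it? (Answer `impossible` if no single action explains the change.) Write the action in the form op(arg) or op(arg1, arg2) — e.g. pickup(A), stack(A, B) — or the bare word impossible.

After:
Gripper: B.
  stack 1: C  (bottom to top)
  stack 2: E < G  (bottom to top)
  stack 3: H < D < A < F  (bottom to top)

target: towers=[C; E/G; H/D/A/F] holding=B
     unstack(G, E) → towers=[C; E; H/D/A/F/B] holding=G
     unstack(B, F) → towers=[C; E/G; H/D/A/F] holding=B  ← match
         pickup(C) → towers=[E/G; H/D/A/F/B] holding=C

unstack(B, F)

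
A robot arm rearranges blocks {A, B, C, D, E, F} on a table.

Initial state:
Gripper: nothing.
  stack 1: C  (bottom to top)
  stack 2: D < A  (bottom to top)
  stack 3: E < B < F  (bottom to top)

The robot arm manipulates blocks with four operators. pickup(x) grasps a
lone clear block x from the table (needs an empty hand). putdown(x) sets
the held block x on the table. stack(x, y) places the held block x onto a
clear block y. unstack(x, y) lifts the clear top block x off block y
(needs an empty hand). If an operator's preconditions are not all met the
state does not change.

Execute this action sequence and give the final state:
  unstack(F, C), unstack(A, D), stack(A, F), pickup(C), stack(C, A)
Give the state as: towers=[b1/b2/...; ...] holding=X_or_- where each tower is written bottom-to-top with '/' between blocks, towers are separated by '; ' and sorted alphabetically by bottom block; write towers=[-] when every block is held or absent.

towers=[D; E/B/F/A/C] holding=-

step 1 (unstack(F, C)) [no-op]: towers=[C; D/A; E/B/F] holding=-
step 2 (unstack(A, D)): towers=[C; D; E/B/F] holding=A
step 3 (stack(A, F)): towers=[C; D; E/B/F/A] holding=-
step 4 (pickup(C)): towers=[D; E/B/F/A] holding=C
step 5 (stack(C, A)): towers=[D; E/B/F/A/C] holding=-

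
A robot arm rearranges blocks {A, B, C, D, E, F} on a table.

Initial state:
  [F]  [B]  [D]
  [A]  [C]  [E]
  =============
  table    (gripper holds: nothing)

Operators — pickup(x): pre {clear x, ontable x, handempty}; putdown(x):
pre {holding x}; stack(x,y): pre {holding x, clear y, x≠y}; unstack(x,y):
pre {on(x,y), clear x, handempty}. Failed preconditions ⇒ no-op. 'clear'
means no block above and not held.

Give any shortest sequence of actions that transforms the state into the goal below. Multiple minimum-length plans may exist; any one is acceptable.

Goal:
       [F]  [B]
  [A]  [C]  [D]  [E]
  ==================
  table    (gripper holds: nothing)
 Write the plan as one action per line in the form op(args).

unstack(D, E)
putdown(D)
unstack(B, C)
stack(B, D)
unstack(F, A)
stack(F, C)

step 1 (unstack(D, E)): towers=[A/F; C/B; E] holding=D
step 2 (putdown(D)): towers=[A/F; C/B; D; E] holding=-
step 3 (unstack(B, C)): towers=[A/F; C; D; E] holding=B
step 4 (stack(B, D)): towers=[A/F; C; D/B; E] holding=-
step 5 (unstack(F, A)): towers=[A; C; D/B; E] holding=F
step 6 (stack(F, C)): towers=[A; C/F; D/B; E] holding=-
goal check: towers=[A; C/F; D/B; E] holding=- — reached (length 6, optimal by BFS)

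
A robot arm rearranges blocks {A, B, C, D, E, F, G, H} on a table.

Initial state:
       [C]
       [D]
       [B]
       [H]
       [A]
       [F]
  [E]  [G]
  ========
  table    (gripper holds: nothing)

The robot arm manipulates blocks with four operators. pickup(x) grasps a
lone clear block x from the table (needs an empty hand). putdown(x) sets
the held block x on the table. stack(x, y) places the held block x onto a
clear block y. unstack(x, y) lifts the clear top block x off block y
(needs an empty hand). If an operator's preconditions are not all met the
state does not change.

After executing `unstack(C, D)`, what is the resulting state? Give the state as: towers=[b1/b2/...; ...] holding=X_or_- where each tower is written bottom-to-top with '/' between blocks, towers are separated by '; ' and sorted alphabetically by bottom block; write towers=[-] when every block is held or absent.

before: towers=[E; G/F/A/H/B/D/C] holding=-
pre[unstack(C, D)]: on(C,D) ok, clear(C) ok, handempty ok
all met → apply unstack(C, D)
after:  towers=[E; G/F/A/H/B/D] holding=C

towers=[E; G/F/A/H/B/D] holding=C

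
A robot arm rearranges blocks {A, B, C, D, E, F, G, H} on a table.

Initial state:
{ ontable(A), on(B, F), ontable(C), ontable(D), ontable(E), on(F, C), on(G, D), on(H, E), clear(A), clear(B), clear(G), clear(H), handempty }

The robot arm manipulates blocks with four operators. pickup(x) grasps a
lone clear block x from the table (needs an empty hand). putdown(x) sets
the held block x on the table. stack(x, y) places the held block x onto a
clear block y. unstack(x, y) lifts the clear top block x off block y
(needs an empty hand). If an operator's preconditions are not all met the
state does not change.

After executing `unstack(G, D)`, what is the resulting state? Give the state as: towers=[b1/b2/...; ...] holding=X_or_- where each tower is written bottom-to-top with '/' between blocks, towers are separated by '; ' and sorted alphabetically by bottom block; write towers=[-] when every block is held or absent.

towers=[A; C/F/B; D; E/H] holding=G

before: towers=[A; C/F/B; D/G; E/H] holding=-
pre[unstack(G, D)]: on(G,D) ok, clear(G) ok, handempty ok
all met → apply unstack(G, D)
after:  towers=[A; C/F/B; D; E/H] holding=G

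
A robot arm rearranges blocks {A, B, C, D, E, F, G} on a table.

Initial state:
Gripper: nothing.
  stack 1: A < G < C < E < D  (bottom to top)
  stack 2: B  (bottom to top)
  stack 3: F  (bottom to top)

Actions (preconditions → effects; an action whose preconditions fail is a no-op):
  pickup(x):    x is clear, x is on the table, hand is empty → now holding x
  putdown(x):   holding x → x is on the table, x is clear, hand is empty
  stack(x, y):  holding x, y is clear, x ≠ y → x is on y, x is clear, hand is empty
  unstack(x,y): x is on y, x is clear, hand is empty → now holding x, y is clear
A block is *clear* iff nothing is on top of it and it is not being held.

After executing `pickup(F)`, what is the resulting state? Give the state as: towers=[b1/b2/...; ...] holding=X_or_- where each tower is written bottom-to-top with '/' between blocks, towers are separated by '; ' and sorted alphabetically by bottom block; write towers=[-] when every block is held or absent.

before: towers=[A/G/C/E/D; B; F] holding=-
pre[pickup(F)]: clear(F) ok, ontable(F) ok, handempty ok
all met → apply pickup(F)
after:  towers=[A/G/C/E/D; B] holding=F

towers=[A/G/C/E/D; B] holding=F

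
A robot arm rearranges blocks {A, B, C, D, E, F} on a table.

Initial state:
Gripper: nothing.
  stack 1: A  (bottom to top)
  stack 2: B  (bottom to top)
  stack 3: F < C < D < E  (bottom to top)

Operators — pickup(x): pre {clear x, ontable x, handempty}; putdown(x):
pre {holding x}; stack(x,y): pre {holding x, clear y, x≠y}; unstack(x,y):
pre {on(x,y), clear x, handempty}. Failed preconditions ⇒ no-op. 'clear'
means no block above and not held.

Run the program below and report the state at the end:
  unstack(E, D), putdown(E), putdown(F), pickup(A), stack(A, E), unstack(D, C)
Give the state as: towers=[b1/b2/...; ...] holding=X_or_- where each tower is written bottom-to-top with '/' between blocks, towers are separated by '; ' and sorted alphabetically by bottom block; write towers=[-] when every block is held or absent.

towers=[B; E/A; F/C] holding=D

step 1 (unstack(E, D)): towers=[A; B; F/C/D] holding=E
step 2 (putdown(E)): towers=[A; B; E; F/C/D] holding=-
step 3 (putdown(F)) [no-op]: towers=[A; B; E; F/C/D] holding=-
step 4 (pickup(A)): towers=[B; E; F/C/D] holding=A
step 5 (stack(A, E)): towers=[B; E/A; F/C/D] holding=-
step 6 (unstack(D, C)): towers=[B; E/A; F/C] holding=D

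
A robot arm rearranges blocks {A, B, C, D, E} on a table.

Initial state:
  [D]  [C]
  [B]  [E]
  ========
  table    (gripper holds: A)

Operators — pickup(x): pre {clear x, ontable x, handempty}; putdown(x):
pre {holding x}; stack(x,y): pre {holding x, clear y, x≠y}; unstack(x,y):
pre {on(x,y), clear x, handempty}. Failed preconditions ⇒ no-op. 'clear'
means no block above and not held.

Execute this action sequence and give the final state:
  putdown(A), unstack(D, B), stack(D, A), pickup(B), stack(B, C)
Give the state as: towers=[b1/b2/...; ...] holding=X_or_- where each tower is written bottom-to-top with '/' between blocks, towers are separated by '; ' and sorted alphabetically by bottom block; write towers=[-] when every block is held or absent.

step 1 (putdown(A)): towers=[A; B/D; E/C] holding=-
step 2 (unstack(D, B)): towers=[A; B; E/C] holding=D
step 3 (stack(D, A)): towers=[A/D; B; E/C] holding=-
step 4 (pickup(B)): towers=[A/D; E/C] holding=B
step 5 (stack(B, C)): towers=[A/D; E/C/B] holding=-

towers=[A/D; E/C/B] holding=-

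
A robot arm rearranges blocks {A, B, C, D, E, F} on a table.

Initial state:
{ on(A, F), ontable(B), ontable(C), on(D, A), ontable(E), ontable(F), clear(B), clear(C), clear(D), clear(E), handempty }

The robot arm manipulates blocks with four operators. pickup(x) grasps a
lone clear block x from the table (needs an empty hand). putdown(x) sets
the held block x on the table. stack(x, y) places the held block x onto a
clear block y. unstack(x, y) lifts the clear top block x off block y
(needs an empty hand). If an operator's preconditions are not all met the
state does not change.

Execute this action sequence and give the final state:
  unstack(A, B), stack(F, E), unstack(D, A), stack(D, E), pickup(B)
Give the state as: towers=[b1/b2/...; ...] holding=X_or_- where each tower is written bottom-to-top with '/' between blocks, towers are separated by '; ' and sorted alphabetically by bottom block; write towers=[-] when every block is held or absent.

step 1 (unstack(A, B)) [no-op]: towers=[B; C; E; F/A/D] holding=-
step 2 (stack(F, E)) [no-op]: towers=[B; C; E; F/A/D] holding=-
step 3 (unstack(D, A)): towers=[B; C; E; F/A] holding=D
step 4 (stack(D, E)): towers=[B; C; E/D; F/A] holding=-
step 5 (pickup(B)): towers=[C; E/D; F/A] holding=B

towers=[C; E/D; F/A] holding=B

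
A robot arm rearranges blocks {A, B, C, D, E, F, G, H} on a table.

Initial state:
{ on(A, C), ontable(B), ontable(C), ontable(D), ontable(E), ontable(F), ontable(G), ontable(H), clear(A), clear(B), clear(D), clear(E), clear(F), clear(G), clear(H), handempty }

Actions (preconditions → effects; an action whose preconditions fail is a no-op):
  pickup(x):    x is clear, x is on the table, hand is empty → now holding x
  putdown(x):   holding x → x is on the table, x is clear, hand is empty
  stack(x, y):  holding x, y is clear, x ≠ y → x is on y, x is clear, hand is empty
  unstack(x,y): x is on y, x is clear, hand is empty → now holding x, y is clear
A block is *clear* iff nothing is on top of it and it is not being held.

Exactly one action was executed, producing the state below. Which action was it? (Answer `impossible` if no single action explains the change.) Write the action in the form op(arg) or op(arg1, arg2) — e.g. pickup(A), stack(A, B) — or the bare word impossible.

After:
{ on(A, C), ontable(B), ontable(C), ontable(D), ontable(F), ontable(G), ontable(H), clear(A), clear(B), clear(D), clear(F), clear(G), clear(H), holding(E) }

pickup(E)

target: towers=[B; C/A; D; F; G; H] holding=E
         pickup(G) → towers=[B; C/A; D; E; F; H] holding=G
     unstack(A, C) → towers=[B; C; D; E; F; G; H] holding=A
         pickup(E) → towers=[B; C/A; D; F; G; H] holding=E  ← match
         pickup(H) → towers=[B; C/A; D; E; F; G] holding=H
         pickup(B) → towers=[C/A; D; E; F; G; H] holding=B
         pickup(F) → towers=[B; C/A; D; E; G; H] holding=F
         pickup(D) → towers=[B; C/A; E; F; G; H] holding=D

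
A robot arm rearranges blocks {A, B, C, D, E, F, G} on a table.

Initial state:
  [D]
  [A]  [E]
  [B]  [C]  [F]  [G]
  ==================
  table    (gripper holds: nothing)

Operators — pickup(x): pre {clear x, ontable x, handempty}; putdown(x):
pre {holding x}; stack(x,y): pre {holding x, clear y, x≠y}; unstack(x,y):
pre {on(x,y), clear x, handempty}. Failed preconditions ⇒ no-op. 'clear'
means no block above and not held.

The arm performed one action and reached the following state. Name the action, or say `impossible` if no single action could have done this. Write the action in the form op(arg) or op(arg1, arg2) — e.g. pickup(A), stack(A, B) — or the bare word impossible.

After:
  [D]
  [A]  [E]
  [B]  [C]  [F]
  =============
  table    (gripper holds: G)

pickup(G)

target: towers=[B/A/D; C/E; F] holding=G
         pickup(F) → towers=[B/A/D; C/E; G] holding=F
         pickup(G) → towers=[B/A/D; C/E; F] holding=G  ← match
     unstack(D, A) → towers=[B/A; C/E; F; G] holding=D
     unstack(E, C) → towers=[B/A/D; C; F; G] holding=E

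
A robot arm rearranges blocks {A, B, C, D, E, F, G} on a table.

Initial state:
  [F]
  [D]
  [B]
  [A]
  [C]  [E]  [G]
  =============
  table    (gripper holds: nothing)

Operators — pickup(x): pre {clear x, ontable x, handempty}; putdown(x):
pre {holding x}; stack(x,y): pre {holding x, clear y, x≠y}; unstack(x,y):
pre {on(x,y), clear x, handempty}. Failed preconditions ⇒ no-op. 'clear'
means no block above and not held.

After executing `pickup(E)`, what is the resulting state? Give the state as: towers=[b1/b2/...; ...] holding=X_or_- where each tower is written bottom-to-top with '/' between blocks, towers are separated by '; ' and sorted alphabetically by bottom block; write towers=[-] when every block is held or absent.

before: towers=[C/A/B/D/F; E; G] holding=-
pre[pickup(E)]: clear(E) ✓, ontable(E) ✓, handempty ✓
all met → apply pickup(E)
after:  towers=[C/A/B/D/F; G] holding=E

towers=[C/A/B/D/F; G] holding=E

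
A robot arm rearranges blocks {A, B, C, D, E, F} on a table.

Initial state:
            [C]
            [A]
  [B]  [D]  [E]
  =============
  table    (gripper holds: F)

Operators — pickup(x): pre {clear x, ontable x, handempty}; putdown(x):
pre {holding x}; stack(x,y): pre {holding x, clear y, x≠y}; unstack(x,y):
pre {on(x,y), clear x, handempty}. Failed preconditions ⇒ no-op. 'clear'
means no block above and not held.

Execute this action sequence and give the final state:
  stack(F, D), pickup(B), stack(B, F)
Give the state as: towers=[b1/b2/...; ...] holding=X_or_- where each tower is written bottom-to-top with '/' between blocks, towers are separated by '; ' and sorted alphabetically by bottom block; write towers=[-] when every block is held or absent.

step 1 (stack(F, D)): towers=[B; D/F; E/A/C] holding=-
step 2 (pickup(B)): towers=[D/F; E/A/C] holding=B
step 3 (stack(B, F)): towers=[D/F/B; E/A/C] holding=-

towers=[D/F/B; E/A/C] holding=-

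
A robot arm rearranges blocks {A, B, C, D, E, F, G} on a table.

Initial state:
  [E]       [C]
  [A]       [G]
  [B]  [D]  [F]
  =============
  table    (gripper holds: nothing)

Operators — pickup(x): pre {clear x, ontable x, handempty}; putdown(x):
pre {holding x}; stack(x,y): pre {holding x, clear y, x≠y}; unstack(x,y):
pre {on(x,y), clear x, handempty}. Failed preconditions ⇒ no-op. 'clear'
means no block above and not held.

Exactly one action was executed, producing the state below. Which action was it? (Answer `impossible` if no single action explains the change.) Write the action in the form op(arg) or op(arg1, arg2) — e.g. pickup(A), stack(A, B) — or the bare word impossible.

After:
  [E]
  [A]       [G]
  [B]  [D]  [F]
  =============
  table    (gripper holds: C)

target: towers=[B/A/E; D; F/G] holding=C
         pickup(D) → towers=[B/A/E; F/G/C] holding=D
     unstack(E, A) → towers=[B/A; D; F/G/C] holding=E
     unstack(C, G) → towers=[B/A/E; D; F/G] holding=C  ← match

unstack(C, G)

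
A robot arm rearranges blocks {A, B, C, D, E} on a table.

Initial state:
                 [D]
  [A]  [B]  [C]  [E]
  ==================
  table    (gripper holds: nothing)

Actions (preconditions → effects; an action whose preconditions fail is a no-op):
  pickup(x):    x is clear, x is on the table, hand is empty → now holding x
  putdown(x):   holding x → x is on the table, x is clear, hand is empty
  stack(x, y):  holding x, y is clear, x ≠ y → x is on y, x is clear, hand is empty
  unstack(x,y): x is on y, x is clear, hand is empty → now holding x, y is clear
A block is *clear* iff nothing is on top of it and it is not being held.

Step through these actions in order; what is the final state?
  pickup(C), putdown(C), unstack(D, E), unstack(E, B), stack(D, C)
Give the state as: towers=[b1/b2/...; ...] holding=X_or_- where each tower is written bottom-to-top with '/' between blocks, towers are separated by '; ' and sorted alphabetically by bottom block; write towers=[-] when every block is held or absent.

towers=[A; B; C/D; E] holding=-

step 1 (pickup(C)): towers=[A; B; E/D] holding=C
step 2 (putdown(C)): towers=[A; B; C; E/D] holding=-
step 3 (unstack(D, E)): towers=[A; B; C; E] holding=D
step 4 (unstack(E, B)) [no-op]: towers=[A; B; C; E] holding=D
step 5 (stack(D, C)): towers=[A; B; C/D; E] holding=-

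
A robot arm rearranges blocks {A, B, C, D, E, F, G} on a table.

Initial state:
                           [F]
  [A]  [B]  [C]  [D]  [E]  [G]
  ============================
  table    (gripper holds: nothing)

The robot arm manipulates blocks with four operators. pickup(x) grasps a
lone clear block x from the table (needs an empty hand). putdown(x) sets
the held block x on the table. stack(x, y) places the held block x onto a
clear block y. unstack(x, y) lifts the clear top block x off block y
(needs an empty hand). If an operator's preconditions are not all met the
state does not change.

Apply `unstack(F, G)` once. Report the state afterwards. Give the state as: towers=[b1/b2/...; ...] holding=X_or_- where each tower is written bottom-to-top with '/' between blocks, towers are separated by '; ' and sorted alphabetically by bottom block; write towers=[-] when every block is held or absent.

before: towers=[A; B; C; D; E; G/F] holding=-
pre[unstack(F, G)]: on(F,G) ok, clear(F) ok, handempty ok
all met → apply unstack(F, G)
after:  towers=[A; B; C; D; E; G] holding=F

towers=[A; B; C; D; E; G] holding=F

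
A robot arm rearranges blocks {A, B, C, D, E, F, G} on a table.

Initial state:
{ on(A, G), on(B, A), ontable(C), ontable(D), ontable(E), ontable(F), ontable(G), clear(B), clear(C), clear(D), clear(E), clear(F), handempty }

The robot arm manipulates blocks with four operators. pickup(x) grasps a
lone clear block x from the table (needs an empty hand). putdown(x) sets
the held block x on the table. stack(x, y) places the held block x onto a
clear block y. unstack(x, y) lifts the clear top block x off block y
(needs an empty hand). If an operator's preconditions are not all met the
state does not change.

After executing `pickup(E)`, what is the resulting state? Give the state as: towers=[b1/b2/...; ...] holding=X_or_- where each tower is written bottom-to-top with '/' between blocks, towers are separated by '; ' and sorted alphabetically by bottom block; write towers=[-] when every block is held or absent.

towers=[C; D; F; G/A/B] holding=E

before: towers=[C; D; E; F; G/A/B] holding=-
pre[pickup(E)]: clear(E) ✓, ontable(E) ✓, handempty ✓
all met → apply pickup(E)
after:  towers=[C; D; F; G/A/B] holding=E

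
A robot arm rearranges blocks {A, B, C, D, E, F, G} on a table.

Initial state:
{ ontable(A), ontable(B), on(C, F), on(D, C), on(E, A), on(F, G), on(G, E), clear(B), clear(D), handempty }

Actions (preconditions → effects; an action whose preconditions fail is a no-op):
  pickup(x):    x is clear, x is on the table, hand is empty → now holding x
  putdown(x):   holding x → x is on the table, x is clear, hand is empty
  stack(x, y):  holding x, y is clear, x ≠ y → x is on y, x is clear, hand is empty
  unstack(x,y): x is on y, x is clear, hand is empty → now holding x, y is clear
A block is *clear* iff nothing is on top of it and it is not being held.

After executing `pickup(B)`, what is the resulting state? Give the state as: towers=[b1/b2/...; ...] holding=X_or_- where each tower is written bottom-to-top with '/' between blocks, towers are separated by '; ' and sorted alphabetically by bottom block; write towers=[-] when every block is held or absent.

before: towers=[A/E/G/F/C/D; B] holding=-
pre[pickup(B)]: clear(B) ok, ontable(B) ok, handempty ok
all met → apply pickup(B)
after:  towers=[A/E/G/F/C/D] holding=B

towers=[A/E/G/F/C/D] holding=B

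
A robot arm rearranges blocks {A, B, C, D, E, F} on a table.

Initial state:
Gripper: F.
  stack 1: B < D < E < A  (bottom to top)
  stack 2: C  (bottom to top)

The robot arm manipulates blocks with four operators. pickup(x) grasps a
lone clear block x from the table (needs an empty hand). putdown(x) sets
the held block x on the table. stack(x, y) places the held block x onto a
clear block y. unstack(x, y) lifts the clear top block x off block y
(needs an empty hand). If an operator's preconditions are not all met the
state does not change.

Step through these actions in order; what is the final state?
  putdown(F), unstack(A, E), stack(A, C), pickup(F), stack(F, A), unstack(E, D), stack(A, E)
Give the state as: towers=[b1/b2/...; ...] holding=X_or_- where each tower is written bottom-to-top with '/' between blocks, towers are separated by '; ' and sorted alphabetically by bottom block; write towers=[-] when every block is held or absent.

step 1 (putdown(F)): towers=[B/D/E/A; C; F] holding=-
step 2 (unstack(A, E)): towers=[B/D/E; C; F] holding=A
step 3 (stack(A, C)): towers=[B/D/E; C/A; F] holding=-
step 4 (pickup(F)): towers=[B/D/E; C/A] holding=F
step 5 (stack(F, A)): towers=[B/D/E; C/A/F] holding=-
step 6 (unstack(E, D)): towers=[B/D; C/A/F] holding=E
step 7 (stack(A, E)) [no-op]: towers=[B/D; C/A/F] holding=E

towers=[B/D; C/A/F] holding=E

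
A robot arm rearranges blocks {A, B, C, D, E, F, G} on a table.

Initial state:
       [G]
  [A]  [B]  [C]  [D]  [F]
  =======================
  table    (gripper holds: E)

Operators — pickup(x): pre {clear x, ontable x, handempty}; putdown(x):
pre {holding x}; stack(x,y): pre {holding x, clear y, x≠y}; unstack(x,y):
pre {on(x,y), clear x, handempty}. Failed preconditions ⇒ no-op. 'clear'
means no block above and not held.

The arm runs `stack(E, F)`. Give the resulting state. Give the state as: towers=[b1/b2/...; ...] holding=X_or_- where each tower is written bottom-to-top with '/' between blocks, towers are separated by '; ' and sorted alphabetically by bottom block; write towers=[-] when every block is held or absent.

towers=[A; B/G; C; D; F/E] holding=-

before: towers=[A; B/G; C; D; F] holding=E
pre[stack(E, F)]: holding(E) yes, clear(F) yes, E≠F yes
all met → apply stack(E, F)
after:  towers=[A; B/G; C; D; F/E] holding=-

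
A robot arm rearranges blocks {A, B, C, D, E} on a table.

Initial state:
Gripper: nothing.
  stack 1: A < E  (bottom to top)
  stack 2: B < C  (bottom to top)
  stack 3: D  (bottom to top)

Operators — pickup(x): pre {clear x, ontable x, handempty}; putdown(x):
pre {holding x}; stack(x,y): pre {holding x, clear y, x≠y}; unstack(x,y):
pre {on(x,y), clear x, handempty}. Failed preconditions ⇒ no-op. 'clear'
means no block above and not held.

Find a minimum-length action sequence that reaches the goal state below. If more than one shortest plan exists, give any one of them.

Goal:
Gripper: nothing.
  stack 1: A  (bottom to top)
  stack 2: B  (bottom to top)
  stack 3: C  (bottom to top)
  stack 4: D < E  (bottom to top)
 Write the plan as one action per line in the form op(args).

step 1 (unstack(E, A)): towers=[A; B/C; D] holding=E
step 2 (stack(E, D)): towers=[A; B/C; D/E] holding=-
step 3 (unstack(C, B)): towers=[A; B; D/E] holding=C
step 4 (putdown(C)): towers=[A; B; C; D/E] holding=-
goal check: towers=[A; B; C; D/E] holding=- — reached (length 4, optimal by BFS)

unstack(E, A)
stack(E, D)
unstack(C, B)
putdown(C)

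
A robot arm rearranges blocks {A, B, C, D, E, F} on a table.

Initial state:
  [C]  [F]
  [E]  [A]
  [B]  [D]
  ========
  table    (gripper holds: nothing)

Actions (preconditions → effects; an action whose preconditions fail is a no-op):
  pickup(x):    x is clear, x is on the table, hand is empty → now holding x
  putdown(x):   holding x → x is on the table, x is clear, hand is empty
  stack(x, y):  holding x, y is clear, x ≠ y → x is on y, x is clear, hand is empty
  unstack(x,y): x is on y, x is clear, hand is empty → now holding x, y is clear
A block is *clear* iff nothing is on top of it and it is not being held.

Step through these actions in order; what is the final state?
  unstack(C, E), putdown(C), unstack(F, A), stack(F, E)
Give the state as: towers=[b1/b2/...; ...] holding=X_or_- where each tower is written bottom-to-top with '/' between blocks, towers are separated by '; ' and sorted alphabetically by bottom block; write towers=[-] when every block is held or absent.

towers=[B/E/F; C; D/A] holding=-

step 1 (unstack(C, E)): towers=[B/E; D/A/F] holding=C
step 2 (putdown(C)): towers=[B/E; C; D/A/F] holding=-
step 3 (unstack(F, A)): towers=[B/E; C; D/A] holding=F
step 4 (stack(F, E)): towers=[B/E/F; C; D/A] holding=-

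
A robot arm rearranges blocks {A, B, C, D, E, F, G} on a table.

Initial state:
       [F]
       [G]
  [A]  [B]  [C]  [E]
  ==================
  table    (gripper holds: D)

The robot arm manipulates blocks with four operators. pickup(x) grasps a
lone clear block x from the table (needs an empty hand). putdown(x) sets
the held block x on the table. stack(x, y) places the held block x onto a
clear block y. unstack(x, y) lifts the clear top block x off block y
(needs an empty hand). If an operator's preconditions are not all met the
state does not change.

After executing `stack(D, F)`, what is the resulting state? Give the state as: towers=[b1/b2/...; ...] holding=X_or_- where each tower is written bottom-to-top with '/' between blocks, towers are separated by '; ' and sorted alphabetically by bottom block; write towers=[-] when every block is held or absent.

before: towers=[A; B/G/F; C; E] holding=D
pre[stack(D, F)]: holding(D) ✓, clear(F) ✓, D≠F ✓
all met → apply stack(D, F)
after:  towers=[A; B/G/F/D; C; E] holding=-

towers=[A; B/G/F/D; C; E] holding=-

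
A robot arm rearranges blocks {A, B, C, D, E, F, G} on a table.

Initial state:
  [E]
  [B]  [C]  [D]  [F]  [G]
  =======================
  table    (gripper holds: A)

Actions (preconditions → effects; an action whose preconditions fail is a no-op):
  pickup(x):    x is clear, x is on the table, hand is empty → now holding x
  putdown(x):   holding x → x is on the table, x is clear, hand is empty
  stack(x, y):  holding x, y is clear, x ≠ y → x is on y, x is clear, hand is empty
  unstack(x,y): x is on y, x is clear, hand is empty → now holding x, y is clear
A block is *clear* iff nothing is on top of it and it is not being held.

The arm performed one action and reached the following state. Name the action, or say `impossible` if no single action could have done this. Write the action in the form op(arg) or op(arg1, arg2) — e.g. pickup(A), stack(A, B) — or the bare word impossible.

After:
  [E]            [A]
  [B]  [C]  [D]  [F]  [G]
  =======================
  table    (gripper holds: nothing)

target: towers=[B/E; C; D; F/A; G] holding=-
        putdown(A) → towers=[A; B/E; C; D; F; G] holding=-
       stack(A, F) → towers=[B/E; C; D; F/A; G] holding=-  ← match
       stack(A, G) → towers=[B/E; C; D; F; G/A] holding=-
       stack(A, D) → towers=[B/E; C; D/A; F; G] holding=-
       stack(A, E) → towers=[B/E/A; C; D; F; G] holding=-
       stack(A, C) → towers=[B/E; C/A; D; F; G] holding=-

stack(A, F)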